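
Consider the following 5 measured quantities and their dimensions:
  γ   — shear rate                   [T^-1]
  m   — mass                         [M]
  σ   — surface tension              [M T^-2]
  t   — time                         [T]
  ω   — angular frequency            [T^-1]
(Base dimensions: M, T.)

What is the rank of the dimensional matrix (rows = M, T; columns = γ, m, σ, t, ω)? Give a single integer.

Exponent matrix [M,T] × [γ,m,σ,t,ω]:
  M: [ 0  1  1  0  0]
  T: [-1  0 -2  1 -1]
Echelon form has 2 nonzero rows (pivots: γ,m)

2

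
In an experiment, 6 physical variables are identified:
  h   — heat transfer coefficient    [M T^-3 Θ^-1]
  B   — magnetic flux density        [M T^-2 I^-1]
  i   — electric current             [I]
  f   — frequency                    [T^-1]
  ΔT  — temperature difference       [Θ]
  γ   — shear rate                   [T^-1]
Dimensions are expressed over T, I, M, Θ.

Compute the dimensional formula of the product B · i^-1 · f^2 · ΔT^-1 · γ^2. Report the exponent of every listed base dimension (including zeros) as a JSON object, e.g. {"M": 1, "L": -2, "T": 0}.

Write exponents as rows T,I,M,Θ / cols h,B,i,f,ΔT,γ:
  T: [-3 -2  0 -1  0 -1]
  I: [ 0 -1  1  0  0  0]
  M: [ 1  1  0  0  0  0]
  Θ: [-1  0  0  0  1  0]
  [T]: (1)·-2+(-1)·0+(2)·-1+(-1)·0+(2)·-1 = -6
  [I]: (1)·-1+(-1)·1+(2)·0+(-1)·0+(2)·0 = -2
  [M]: (1)·1+(-1)·0+(2)·0+(-1)·0+(2)·0 = 1
  [Θ]: (1)·0+(-1)·0+(2)·0+(-1)·1+(2)·0 = -1
⇒ T^-6 I^-2 M Θ^-1

{"T": -6, "I": -2, "M": 1, "Θ": -1}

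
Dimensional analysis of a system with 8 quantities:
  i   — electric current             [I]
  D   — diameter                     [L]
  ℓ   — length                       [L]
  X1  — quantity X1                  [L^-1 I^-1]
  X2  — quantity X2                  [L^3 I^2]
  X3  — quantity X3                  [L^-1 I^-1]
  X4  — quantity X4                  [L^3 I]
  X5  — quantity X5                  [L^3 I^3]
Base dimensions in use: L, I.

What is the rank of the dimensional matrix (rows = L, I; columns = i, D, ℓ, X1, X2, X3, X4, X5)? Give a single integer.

2

Write exponents as rows L,I / cols i,D,ℓ,X1,X2,X3,X4,X5:
  L: [ 0  1  1 -1  3 -1  3  3]
  I: [ 1  0  0 -1  2 -1  1  3]
Echelon form has 2 nonzero rows (pivots: i,D)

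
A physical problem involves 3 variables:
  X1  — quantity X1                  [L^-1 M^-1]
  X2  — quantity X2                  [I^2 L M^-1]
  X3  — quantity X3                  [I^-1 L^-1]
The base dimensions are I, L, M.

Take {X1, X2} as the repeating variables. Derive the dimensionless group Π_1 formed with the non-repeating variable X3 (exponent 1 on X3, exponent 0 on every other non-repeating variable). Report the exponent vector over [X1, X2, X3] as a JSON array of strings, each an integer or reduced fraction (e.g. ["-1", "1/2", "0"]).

["-1/2", "1/2", "1"]

Dimensional matrix (I×L×M by X1×X2×X3):
  I: [ 0  2 -1]
  L: [-1  1 -1]
  M: [-1 -1  0]
Echelon form has 2 nonzero rows (pivots: X1,X2)
Pivot set = {X1,X2}, free = {X3}
RREF:
  r0: [   1    0  1/2]
  r1: [   0    1 -1/2]
  r2: [   0    0    0]
Fix exponent of X3 at 1; solve each RREF row for its pivot's exponent:
  r0: exp(X1) + (1/2)·1 = 0 ⇒ exp(X1) = -1/2
  r1: exp(X2) + (-1/2)·1 = 0 ⇒ exp(X2) = 1/2
Π_1 = X1^(-1/2) · X2^(1/2) · X3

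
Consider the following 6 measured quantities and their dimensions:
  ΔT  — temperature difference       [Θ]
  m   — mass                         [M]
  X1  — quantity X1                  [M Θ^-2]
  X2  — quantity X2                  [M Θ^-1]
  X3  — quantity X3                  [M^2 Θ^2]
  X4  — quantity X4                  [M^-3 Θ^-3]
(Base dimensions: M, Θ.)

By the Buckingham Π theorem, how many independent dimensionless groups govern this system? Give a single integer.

4

Write exponents as rows M,Θ / cols ΔT,m,X1,X2,X3,X4:
  M: [ 0  1  1  1  2 -3]
  Θ: [ 1  0 -2 -1  2 -3]
Echelon form has 2 nonzero rows (pivots: ΔT,m)
Π count = n − r = 6 − 2 = 4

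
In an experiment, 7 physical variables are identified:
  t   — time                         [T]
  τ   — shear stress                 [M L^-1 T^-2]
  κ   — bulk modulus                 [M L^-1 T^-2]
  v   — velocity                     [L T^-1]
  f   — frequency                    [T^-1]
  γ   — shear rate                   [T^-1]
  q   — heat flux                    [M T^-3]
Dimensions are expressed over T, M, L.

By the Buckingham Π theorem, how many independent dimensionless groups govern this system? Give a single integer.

Dimensional matrix (T×M×L by t×τ×κ×v×f×γ×q):
  T: [ 1 -2 -2 -1 -1 -1 -3]
  M: [ 0  1  1  0  0  0  1]
  L: [ 0 -1 -1  1  0  0  0]
Row reduction gives pivot columns t,τ,v; rank = 3
n=7, r=3 ⇒ 4 dimensionless groups

4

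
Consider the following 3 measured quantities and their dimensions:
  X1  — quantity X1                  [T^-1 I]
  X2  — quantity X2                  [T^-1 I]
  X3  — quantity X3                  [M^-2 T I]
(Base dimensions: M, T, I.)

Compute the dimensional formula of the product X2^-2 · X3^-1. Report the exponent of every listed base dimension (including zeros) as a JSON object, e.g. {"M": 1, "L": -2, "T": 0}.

Exponent matrix [M,T,I] × [X1,X2,X3]:
  M: [ 0  0 -2]
  T: [-1 -1  1]
  I: [ 1  1  1]
  [M]: (-2)·0+(-1)·-2 = 2
  [T]: (-2)·-1+(-1)·1 = 1
  [I]: (-2)·1+(-1)·1 = -3
⇒ M^2 T I^-3

{"M": 2, "T": 1, "I": -3}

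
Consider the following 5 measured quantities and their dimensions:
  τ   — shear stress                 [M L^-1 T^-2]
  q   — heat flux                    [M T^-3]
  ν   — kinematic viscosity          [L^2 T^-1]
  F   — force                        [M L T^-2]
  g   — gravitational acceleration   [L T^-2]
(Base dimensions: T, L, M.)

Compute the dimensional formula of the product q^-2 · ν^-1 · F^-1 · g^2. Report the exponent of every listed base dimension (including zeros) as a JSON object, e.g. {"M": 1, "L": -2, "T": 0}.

{"T": 5, "L": -1, "M": -3}

Dimensional matrix (T×L×M by τ×q×ν×F×g):
  T: [-2 -3 -1 -2 -2]
  L: [-1  0  2  1  1]
  M: [ 1  1  0  1  0]
  [T]: (-2)·-3+(-1)·-1+(-1)·-2+(2)·-2 = 5
  [L]: (-2)·0+(-1)·2+(-1)·1+(2)·1 = -1
  [M]: (-2)·1+(-1)·0+(-1)·1+(2)·0 = -3
⇒ T^5 L^-1 M^-3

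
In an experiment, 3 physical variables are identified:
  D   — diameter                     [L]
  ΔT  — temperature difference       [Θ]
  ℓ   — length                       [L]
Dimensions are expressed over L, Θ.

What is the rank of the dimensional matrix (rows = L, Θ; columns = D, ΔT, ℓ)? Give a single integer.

2

Exponent matrix [L,Θ] × [D,ΔT,ℓ]:
  L: [ 1  0  1]
  Θ: [ 0  1  0]
Row reduction gives pivot columns D,ΔT; rank = 2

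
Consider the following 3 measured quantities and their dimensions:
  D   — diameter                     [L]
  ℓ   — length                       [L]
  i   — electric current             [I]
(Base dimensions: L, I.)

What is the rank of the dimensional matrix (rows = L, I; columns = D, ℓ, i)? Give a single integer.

Exponent matrix [L,I] × [D,ℓ,i]:
  L: [ 1  1  0]
  I: [ 0  0  1]
RREF → pivots at {D,i} ⇒ r = 2

2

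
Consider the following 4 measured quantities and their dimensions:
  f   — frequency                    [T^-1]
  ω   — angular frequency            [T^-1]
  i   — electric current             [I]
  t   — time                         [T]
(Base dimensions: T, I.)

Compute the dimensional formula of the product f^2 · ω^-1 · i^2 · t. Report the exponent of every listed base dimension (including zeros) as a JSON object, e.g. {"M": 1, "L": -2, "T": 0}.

Dimensional matrix (T×I by f×ω×i×t):
  T: [-1 -1  0  1]
  I: [ 0  0  1  0]
  [T]: (2)·-1+(-1)·-1+(2)·0+(1)·1 = 0
  [I]: (2)·0+(-1)·0+(2)·1+(1)·0 = 2
⇒ I^2

{"T": 0, "I": 2}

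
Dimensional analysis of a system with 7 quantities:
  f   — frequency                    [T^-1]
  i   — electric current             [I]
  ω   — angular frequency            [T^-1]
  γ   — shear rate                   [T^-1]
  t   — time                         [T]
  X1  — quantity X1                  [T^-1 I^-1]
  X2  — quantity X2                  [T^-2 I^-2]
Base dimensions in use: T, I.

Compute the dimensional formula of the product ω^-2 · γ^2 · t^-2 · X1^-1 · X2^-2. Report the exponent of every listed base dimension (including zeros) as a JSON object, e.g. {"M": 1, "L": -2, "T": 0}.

Exponent matrix [T,I] × [f,i,ω,γ,t,X1,X2]:
  T: [-1  0 -1 -1  1 -1 -2]
  I: [ 0  1  0  0  0 -1 -2]
  [T]: (-2)·-1+(2)·-1+(-2)·1+(-1)·-1+(-2)·-2 = 3
  [I]: (-2)·0+(2)·0+(-2)·0+(-1)·-1+(-2)·-2 = 5
⇒ T^3 I^5

{"T": 3, "I": 5}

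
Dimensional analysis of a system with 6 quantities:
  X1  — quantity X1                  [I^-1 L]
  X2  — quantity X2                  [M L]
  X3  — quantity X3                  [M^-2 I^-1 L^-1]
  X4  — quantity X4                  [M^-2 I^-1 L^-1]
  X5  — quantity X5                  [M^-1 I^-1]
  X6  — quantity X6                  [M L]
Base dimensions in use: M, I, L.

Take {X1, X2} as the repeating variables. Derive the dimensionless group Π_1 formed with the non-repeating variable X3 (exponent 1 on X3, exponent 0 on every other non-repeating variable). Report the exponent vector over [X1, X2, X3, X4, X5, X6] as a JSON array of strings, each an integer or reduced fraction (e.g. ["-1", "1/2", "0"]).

["-1", "2", "1", "0", "0", "0"]

Dimensional matrix (M×I×L by X1×X2×X3×X4×X5×X6):
  M: [ 0  1 -2 -2 -1  1]
  I: [-1  0 -1 -1 -1  0]
  L: [ 1  1 -1 -1  0  1]
RREF → pivots at {X1,X2} ⇒ r = 2
Pivot set = {X1,X2}, free = {X3,X4,X5,X6}
RREF:
  r0: [   1    0    1    1    1    0]
  r1: [   0    1   -2   -2   -1    1]
  r2: [   0    0    0    0    0    0]
Fix exponent of X3 at 1, X4 at 0, X5 at 0, X6 at 0; solve each RREF row for its pivot's exponent:
  r0: exp(X1) + (1)·1 = 0 ⇒ exp(X1) = -1
  r1: exp(X2) + (-2)·1 = 0 ⇒ exp(X2) = 2
Π_1 = X1^-1 · X2^2 · X3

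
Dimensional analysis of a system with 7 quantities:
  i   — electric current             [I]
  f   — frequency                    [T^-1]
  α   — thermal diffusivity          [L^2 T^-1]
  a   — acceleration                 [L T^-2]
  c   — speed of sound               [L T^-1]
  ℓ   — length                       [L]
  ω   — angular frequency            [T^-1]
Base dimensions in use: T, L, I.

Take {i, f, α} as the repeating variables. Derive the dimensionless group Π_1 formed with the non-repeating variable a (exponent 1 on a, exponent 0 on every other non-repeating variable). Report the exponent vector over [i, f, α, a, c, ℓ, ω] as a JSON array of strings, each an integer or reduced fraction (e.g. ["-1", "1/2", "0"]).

Dimensional matrix (T×L×I by i×f×α×a×c×ℓ×ω):
  T: [ 0 -1 -1 -2 -1  0 -1]
  L: [ 0  0  2  1  1  1  0]
  I: [ 1  0  0  0  0  0  0]
Echelon form has 3 nonzero rows (pivots: i,f,α)
Repeat: i,f,α; free: a,c,ℓ,ω
RREF:
  r0: [   1    0    0    0    0    0    0]
  r1: [   0    1    0  3/2  1/2 -1/2    1]
  r2: [   0    0    1  1/2  1/2  1/2    0]
Fix exponent of a at 1, c at 0, ℓ at 0, ω at 0; solve each RREF row for its pivot's exponent:
  r0: exp(i) + (0)·1 = 0 ⇒ exp(i) = 0
  r1: exp(f) + (3/2)·1 = 0 ⇒ exp(f) = -3/2
  r2: exp(α) + (1/2)·1 = 0 ⇒ exp(α) = -1/2
Π_1 = f^(-3/2) · α^(-1/2) · a

["0", "-3/2", "-1/2", "1", "0", "0", "0"]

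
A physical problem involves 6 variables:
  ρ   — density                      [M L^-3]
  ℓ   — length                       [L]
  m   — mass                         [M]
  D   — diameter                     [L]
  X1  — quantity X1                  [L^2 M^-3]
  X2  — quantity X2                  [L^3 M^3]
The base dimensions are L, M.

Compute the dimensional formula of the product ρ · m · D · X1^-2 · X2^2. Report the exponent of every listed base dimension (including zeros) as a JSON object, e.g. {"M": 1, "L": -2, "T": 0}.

{"L": 0, "M": 14}

Exponent matrix [L,M] × [ρ,ℓ,m,D,X1,X2]:
  L: [-3  1  0  1  2  3]
  M: [ 1  0  1  0 -3  3]
  [L]: (1)·-3+(1)·0+(1)·1+(-2)·2+(2)·3 = 0
  [M]: (1)·1+(1)·1+(1)·0+(-2)·-3+(2)·3 = 14
⇒ M^14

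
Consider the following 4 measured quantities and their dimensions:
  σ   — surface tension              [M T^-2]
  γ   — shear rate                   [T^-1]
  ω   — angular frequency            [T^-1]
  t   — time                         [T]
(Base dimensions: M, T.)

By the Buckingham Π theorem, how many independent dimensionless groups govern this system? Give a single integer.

2

Write exponents as rows M,T / cols σ,γ,ω,t:
  M: [ 1  0  0  0]
  T: [-2 -1 -1  1]
RREF → pivots at {σ,γ} ⇒ r = 2
n=4, r=2 ⇒ 2 dimensionless groups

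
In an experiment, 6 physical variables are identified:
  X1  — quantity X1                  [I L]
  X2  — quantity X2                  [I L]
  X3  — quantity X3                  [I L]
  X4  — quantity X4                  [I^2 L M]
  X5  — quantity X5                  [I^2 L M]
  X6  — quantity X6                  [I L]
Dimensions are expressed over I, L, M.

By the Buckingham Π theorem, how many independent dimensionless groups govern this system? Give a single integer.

4

Dimensional matrix (I×L×M by X1×X2×X3×X4×X5×X6):
  I: [ 1  1  1  2  2  1]
  L: [ 1  1  1  1  1  1]
  M: [ 0  0  0  1  1  0]
Echelon form has 2 nonzero rows (pivots: X1,X4)
n=6, r=2 ⇒ 4 dimensionless groups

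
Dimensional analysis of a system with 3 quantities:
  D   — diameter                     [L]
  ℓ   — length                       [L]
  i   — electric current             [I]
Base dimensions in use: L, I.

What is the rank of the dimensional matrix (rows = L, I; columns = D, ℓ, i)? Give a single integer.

2

Write exponents as rows L,I / cols D,ℓ,i:
  L: [ 1  1  0]
  I: [ 0  0  1]
Row reduction gives pivot columns D,i; rank = 2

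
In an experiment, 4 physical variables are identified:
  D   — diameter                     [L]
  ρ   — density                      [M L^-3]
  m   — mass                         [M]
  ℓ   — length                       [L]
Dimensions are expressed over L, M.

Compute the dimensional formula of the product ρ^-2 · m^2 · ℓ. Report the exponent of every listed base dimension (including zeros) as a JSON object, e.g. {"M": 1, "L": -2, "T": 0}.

Exponent matrix [L,M] × [D,ρ,m,ℓ]:
  L: [ 1 -3  0  1]
  M: [ 0  1  1  0]
  [L]: (-2)·-3+(2)·0+(1)·1 = 7
  [M]: (-2)·1+(2)·1+(1)·0 = 0
⇒ L^7

{"L": 7, "M": 0}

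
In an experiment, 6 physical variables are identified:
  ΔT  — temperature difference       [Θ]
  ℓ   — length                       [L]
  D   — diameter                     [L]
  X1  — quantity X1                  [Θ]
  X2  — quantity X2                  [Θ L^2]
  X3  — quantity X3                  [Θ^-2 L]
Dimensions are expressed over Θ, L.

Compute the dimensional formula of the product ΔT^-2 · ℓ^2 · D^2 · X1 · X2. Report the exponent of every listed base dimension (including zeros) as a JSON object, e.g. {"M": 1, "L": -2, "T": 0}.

Exponent matrix [Θ,L] × [ΔT,ℓ,D,X1,X2,X3]:
  Θ: [ 1  0  0  1  1 -2]
  L: [ 0  1  1  0  2  1]
  [Θ]: (-2)·1+(2)·0+(2)·0+(1)·1+(1)·1 = 0
  [L]: (-2)·0+(2)·1+(2)·1+(1)·0+(1)·2 = 6
⇒ L^6

{"Θ": 0, "L": 6}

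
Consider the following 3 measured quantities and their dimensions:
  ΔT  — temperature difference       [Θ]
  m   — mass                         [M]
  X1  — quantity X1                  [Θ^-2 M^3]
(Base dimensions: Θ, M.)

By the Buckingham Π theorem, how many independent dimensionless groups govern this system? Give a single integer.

Write exponents as rows Θ,M / cols ΔT,m,X1:
  Θ: [ 1  0 -2]
  M: [ 0  1  3]
RREF → pivots at {ΔT,m} ⇒ r = 2
n=3, r=2 ⇒ 1 dimensionless group

1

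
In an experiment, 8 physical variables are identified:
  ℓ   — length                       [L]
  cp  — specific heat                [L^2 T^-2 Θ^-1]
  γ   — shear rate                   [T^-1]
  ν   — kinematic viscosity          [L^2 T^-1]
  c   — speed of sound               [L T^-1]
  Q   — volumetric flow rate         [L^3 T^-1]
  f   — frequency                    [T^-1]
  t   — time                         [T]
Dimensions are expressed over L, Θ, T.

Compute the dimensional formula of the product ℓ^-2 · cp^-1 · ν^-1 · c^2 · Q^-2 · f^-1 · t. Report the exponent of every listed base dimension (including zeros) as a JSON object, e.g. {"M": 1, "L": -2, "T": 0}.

Write exponents as rows L,Θ,T / cols ℓ,cp,γ,ν,c,Q,f,t:
  L: [ 1  2  0  2  1  3  0  0]
  Θ: [ 0 -1  0  0  0  0  0  0]
  T: [ 0 -2 -1 -1 -1 -1 -1  1]
  [L]: (-2)·1+(-1)·2+(-1)·2+(2)·1+(-2)·3+(-1)·0+(1)·0 = -10
  [Θ]: (-2)·0+(-1)·-1+(-1)·0+(2)·0+(-2)·0+(-1)·0+(1)·0 = 1
  [T]: (-2)·0+(-1)·-2+(-1)·-1+(2)·-1+(-2)·-1+(-1)·-1+(1)·1 = 5
⇒ L^-10 Θ T^5

{"L": -10, "Θ": 1, "T": 5}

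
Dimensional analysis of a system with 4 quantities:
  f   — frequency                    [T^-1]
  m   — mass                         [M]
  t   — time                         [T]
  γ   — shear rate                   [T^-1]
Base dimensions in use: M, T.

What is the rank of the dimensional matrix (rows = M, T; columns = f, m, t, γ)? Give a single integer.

Exponent matrix [M,T] × [f,m,t,γ]:
  M: [ 0  1  0  0]
  T: [-1  0  1 -1]
Row reduction gives pivot columns f,m; rank = 2

2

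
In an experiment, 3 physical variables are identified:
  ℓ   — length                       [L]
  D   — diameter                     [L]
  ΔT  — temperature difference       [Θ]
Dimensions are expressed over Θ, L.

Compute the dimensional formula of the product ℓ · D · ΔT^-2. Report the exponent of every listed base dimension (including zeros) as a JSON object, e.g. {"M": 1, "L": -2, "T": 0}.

Exponent matrix [Θ,L] × [ℓ,D,ΔT]:
  Θ: [ 0  0  1]
  L: [ 1  1  0]
  [Θ]: (1)·0+(1)·0+(-2)·1 = -2
  [L]: (1)·1+(1)·1+(-2)·0 = 2
⇒ Θ^-2 L^2

{"Θ": -2, "L": 2}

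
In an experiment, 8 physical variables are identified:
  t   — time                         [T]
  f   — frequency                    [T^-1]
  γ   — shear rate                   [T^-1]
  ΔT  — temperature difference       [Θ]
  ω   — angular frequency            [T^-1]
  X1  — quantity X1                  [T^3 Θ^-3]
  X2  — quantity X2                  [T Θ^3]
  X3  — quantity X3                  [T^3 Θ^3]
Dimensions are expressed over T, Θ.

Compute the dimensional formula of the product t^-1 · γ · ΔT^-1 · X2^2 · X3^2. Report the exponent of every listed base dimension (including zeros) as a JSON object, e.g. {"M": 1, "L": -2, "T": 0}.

Dimensional matrix (T×Θ by t×f×γ×ΔT×ω×X1×X2×X3):
  T: [ 1 -1 -1  0 -1  3  1  3]
  Θ: [ 0  0  0  1  0 -3  3  3]
  [T]: (-1)·1+(1)·-1+(-1)·0+(2)·1+(2)·3 = 6
  [Θ]: (-1)·0+(1)·0+(-1)·1+(2)·3+(2)·3 = 11
⇒ T^6 Θ^11

{"T": 6, "Θ": 11}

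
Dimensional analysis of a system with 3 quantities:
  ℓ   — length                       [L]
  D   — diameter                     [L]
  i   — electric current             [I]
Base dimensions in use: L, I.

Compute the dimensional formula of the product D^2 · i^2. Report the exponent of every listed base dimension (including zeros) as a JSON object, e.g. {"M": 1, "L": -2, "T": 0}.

Exponent matrix [L,I] × [ℓ,D,i]:
  L: [ 1  1  0]
  I: [ 0  0  1]
  [L]: (2)·1+(2)·0 = 2
  [I]: (2)·0+(2)·1 = 2
⇒ L^2 I^2

{"L": 2, "I": 2}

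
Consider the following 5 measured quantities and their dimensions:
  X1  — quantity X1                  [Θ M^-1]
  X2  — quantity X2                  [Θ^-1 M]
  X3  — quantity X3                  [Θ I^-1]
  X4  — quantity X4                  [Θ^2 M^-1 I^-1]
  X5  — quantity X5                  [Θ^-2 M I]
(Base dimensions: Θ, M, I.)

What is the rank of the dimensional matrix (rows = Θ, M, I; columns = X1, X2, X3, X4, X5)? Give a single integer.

2

Dimensional matrix (Θ×M×I by X1×X2×X3×X4×X5):
  Θ: [ 1 -1  1  2 -2]
  M: [-1  1  0 -1  1]
  I: [ 0  0 -1 -1  1]
Row reduction gives pivot columns X1,X3; rank = 2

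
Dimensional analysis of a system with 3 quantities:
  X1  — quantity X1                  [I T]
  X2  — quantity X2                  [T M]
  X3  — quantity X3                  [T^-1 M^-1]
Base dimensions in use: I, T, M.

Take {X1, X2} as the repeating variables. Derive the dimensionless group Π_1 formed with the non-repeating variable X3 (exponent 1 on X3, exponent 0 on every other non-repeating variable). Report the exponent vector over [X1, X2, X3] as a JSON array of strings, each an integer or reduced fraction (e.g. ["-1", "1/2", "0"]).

["0", "1", "1"]

Dimensional matrix (I×T×M by X1×X2×X3):
  I: [ 1  0  0]
  T: [ 1  1 -1]
  M: [ 0  1 -1]
Row reduction gives pivot columns X1,X2; rank = 2
Pivot set = {X1,X2}, free = {X3}
RREF:
  r0: [   1    0    0]
  r1: [   0    1   -1]
  r2: [   0    0    0]
Fix exponent of X3 at 1; solve each RREF row for its pivot's exponent:
  r0: exp(X1) + (0)·1 = 0 ⇒ exp(X1) = 0
  r1: exp(X2) + (-1)·1 = 0 ⇒ exp(X2) = 1
Π_1 = X2 · X3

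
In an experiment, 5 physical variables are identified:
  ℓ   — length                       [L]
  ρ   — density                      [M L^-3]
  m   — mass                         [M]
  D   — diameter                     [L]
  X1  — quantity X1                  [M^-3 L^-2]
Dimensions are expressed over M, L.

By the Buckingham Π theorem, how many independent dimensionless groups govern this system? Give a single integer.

3

Dimensional matrix (M×L by ℓ×ρ×m×D×X1):
  M: [ 0  1  1  0 -3]
  L: [ 1 -3  0  1 -2]
Echelon form has 2 nonzero rows (pivots: ℓ,ρ)
n=5, r=2 ⇒ 3 dimensionless groups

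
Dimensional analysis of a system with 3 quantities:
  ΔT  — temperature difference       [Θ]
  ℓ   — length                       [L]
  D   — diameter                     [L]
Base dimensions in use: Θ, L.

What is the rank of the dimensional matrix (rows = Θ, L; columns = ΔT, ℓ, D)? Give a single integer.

Write exponents as rows Θ,L / cols ΔT,ℓ,D:
  Θ: [ 1  0  0]
  L: [ 0  1  1]
RREF → pivots at {ΔT,ℓ} ⇒ r = 2

2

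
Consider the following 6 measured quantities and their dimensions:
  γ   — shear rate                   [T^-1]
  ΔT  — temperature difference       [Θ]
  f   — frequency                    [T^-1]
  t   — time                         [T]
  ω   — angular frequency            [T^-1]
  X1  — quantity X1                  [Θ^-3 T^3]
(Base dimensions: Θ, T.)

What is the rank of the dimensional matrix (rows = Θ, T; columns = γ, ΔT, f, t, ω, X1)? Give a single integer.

2

Dimensional matrix (Θ×T by γ×ΔT×f×t×ω×X1):
  Θ: [ 0  1  0  0  0 -3]
  T: [-1  0 -1  1 -1  3]
Echelon form has 2 nonzero rows (pivots: γ,ΔT)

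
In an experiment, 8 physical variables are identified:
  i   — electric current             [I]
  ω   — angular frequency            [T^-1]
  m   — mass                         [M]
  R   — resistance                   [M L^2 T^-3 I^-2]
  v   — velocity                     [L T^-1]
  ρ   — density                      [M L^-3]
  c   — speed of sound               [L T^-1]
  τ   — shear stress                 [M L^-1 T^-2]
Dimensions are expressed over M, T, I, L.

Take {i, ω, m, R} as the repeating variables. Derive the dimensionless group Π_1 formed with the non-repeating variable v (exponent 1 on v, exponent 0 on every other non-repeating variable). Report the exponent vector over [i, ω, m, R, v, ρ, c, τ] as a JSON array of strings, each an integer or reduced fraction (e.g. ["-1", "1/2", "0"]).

Dimensional matrix (M×T×I×L by i×ω×m×R×v×ρ×c×τ):
  M: [ 0  0  1  1  0  1  0  1]
  T: [ 0 -1  0 -3 -1  0 -1 -2]
  I: [ 1  0  0 -2  0  0  0  0]
  L: [ 0  0  0  2  1 -3  1 -1]
RREF → pivots at {i,ω,m,R} ⇒ r = 4
Repeat: i,ω,m,R; free: v,ρ,c,τ
RREF:
  r0: [   1    0    0    0    1   -3    1   -1]
  r1: [   0    1    0    0 -1/2  9/2 -1/2  7/2]
  r2: [   0    0    1    0 -1/2  5/2 -1/2  3/2]
  r3: [   0    0    0    1  1/2 -3/2  1/2 -1/2]
Fix exponent of v at 1, ρ at 0, c at 0, τ at 0; solve each RREF row for its pivot's exponent:
  r0: exp(i) + (1)·1 = 0 ⇒ exp(i) = -1
  r1: exp(ω) + (-1/2)·1 = 0 ⇒ exp(ω) = 1/2
  r2: exp(m) + (-1/2)·1 = 0 ⇒ exp(m) = 1/2
  r3: exp(R) + (1/2)·1 = 0 ⇒ exp(R) = -1/2
Π_1 = i^-1 · ω^(1/2) · m^(1/2) · R^(-1/2) · v

["-1", "1/2", "1/2", "-1/2", "1", "0", "0", "0"]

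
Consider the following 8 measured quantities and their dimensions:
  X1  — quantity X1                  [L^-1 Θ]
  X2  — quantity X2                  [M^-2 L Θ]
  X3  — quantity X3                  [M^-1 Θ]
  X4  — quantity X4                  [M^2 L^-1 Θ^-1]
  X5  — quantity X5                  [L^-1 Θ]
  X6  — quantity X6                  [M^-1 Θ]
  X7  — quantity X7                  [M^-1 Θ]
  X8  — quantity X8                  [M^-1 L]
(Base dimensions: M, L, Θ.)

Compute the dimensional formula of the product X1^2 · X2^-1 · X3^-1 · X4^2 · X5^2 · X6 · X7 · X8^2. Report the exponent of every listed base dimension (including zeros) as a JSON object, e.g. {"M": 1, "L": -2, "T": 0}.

Dimensional matrix (M×L×Θ by X1×X2×X3×X4×X5×X6×X7×X8):
  M: [ 0 -2 -1  2  0 -1 -1 -1]
  L: [-1  1  0 -1 -1  0  0  1]
  Θ: [ 1  1  1 -1  1  1  1  0]
  [M]: (2)·0+(-1)·-2+(-1)·-1+(2)·2+(2)·0+(1)·-1+(1)·-1+(2)·-1 = 3
  [L]: (2)·-1+(-1)·1+(-1)·0+(2)·-1+(2)·-1+(1)·0+(1)·0+(2)·1 = -5
  [Θ]: (2)·1+(-1)·1+(-1)·1+(2)·-1+(2)·1+(1)·1+(1)·1+(2)·0 = 2
⇒ M^3 L^-5 Θ^2

{"M": 3, "L": -5, "Θ": 2}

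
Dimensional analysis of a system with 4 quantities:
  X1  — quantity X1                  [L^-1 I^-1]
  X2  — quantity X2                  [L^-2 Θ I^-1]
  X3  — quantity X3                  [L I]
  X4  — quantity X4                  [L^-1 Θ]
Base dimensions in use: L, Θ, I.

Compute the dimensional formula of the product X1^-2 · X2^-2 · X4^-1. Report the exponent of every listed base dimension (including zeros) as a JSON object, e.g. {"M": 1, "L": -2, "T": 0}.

Dimensional matrix (L×Θ×I by X1×X2×X3×X4):
  L: [-1 -2  1 -1]
  Θ: [ 0  1  0  1]
  I: [-1 -1  1  0]
  [L]: (-2)·-1+(-2)·-2+(-1)·-1 = 7
  [Θ]: (-2)·0+(-2)·1+(-1)·1 = -3
  [I]: (-2)·-1+(-2)·-1+(-1)·0 = 4
⇒ L^7 Θ^-3 I^4

{"L": 7, "Θ": -3, "I": 4}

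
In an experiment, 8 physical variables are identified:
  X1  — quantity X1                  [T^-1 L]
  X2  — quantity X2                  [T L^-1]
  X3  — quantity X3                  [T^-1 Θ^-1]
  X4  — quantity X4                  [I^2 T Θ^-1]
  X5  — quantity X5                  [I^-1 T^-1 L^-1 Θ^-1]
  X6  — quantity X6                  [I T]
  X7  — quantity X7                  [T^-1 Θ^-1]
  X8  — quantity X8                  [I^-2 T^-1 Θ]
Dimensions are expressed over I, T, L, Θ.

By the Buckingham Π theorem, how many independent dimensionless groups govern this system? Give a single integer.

Exponent matrix [I,T,L,Θ] × [X1,X2,X3,X4,X5,X6,X7,X8]:
  I: [ 0  0  0  2 -1  1  0 -2]
  T: [-1  1 -1  1 -1  1 -1 -1]
  L: [ 1 -1  0  0 -1  0  0  0]
  Θ: [ 0  0 -1 -1 -1  0 -1  1]
RREF → pivots at {X1,X3,X4} ⇒ r = 3
8 vars − rank 3 = 5 Π groups

5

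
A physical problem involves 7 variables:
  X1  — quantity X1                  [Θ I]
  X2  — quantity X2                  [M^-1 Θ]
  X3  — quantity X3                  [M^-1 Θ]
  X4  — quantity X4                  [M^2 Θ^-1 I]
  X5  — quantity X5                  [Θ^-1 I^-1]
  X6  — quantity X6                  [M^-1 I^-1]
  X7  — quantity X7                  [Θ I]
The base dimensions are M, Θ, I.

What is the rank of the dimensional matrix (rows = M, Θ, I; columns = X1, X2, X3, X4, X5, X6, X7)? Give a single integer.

2

Dimensional matrix (M×Θ×I by X1×X2×X3×X4×X5×X6×X7):
  M: [ 0 -1 -1  2  0 -1  0]
  Θ: [ 1  1  1 -1 -1  0  1]
  I: [ 1  0  0  1 -1 -1  1]
Row reduction gives pivot columns X1,X2; rank = 2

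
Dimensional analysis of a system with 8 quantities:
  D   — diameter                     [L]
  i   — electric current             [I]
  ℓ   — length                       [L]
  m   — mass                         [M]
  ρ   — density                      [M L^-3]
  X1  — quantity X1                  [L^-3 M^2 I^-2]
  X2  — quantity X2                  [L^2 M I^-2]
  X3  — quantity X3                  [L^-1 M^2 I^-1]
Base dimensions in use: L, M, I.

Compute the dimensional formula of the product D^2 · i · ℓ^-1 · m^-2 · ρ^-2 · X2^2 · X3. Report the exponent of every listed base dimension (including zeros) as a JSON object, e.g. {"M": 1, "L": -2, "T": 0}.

{"L": 10, "M": 0, "I": -4}

Exponent matrix [L,M,I] × [D,i,ℓ,m,ρ,X1,X2,X3]:
  L: [ 1  0  1  0 -3 -3  2 -1]
  M: [ 0  0  0  1  1  2  1  2]
  I: [ 0  1  0  0  0 -2 -2 -1]
  [L]: (2)·1+(1)·0+(-1)·1+(-2)·0+(-2)·-3+(2)·2+(1)·-1 = 10
  [M]: (2)·0+(1)·0+(-1)·0+(-2)·1+(-2)·1+(2)·1+(1)·2 = 0
  [I]: (2)·0+(1)·1+(-1)·0+(-2)·0+(-2)·0+(2)·-2+(1)·-1 = -4
⇒ L^10 I^-4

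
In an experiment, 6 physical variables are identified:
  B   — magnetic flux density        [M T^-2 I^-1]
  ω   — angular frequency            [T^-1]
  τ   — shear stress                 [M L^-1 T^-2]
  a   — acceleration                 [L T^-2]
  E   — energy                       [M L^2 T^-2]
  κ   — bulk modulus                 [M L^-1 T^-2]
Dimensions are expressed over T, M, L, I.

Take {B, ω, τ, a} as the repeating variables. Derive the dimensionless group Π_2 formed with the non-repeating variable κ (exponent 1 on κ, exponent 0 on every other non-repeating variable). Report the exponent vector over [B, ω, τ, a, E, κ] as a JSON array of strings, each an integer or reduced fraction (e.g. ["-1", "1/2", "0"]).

["0", "0", "-1", "0", "0", "1"]

Write exponents as rows T,M,L,I / cols B,ω,τ,a,E,κ:
  T: [-2 -1 -2 -2 -2 -2]
  M: [ 1  0  1  0  1  1]
  L: [ 0  0 -1  1  2 -1]
  I: [-1  0  0  0  0  0]
RREF → pivots at {B,ω,τ,a} ⇒ r = 4
Repeat: B,ω,τ,a; free: E,κ
RREF:
  r0: [   1    0    0    0    0    0]
  r1: [   0    1    0    0   -6    0]
  r2: [   0    0    1    0    1    1]
  r3: [   0    0    0    1    3    0]
Fix exponent of κ at 1, E at 0; solve each RREF row for its pivot's exponent:
  r0: exp(B) + (0)·1 = 0 ⇒ exp(B) = 0
  r1: exp(ω) + (0)·1 = 0 ⇒ exp(ω) = 0
  r2: exp(τ) + (1)·1 = 0 ⇒ exp(τ) = -1
  r3: exp(a) + (0)·1 = 0 ⇒ exp(a) = 0
Π_2 = τ^-1 · κ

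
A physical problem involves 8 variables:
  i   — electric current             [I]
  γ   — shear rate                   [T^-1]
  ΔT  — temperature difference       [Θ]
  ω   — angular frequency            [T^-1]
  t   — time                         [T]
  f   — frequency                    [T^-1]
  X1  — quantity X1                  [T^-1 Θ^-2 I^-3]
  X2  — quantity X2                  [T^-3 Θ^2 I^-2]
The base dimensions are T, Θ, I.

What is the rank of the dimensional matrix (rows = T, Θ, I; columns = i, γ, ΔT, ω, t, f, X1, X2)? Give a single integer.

3

Dimensional matrix (T×Θ×I by i×γ×ΔT×ω×t×f×X1×X2):
  T: [ 0 -1  0 -1  1 -1 -1 -3]
  Θ: [ 0  0  1  0  0  0 -2  2]
  I: [ 1  0  0  0  0  0 -3 -2]
RREF → pivots at {i,γ,ΔT} ⇒ r = 3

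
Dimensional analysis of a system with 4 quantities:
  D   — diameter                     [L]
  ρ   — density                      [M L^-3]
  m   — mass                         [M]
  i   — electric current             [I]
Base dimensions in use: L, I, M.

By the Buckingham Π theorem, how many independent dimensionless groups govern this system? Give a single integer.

1

Write exponents as rows L,I,M / cols D,ρ,m,i:
  L: [ 1 -3  0  0]
  I: [ 0  0  0  1]
  M: [ 0  1  1  0]
Row reduction gives pivot columns D,ρ,i; rank = 3
n=4, r=3 ⇒ 1 dimensionless group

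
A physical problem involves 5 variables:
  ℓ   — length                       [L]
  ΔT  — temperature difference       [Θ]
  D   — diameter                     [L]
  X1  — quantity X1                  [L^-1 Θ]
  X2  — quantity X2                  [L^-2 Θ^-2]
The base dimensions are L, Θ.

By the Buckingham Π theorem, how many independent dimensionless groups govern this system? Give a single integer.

Exponent matrix [L,Θ] × [ℓ,ΔT,D,X1,X2]:
  L: [ 1  0  1 -1 -2]
  Θ: [ 0  1  0  1 -2]
RREF → pivots at {ℓ,ΔT} ⇒ r = 2
n=5, r=2 ⇒ 3 dimensionless groups

3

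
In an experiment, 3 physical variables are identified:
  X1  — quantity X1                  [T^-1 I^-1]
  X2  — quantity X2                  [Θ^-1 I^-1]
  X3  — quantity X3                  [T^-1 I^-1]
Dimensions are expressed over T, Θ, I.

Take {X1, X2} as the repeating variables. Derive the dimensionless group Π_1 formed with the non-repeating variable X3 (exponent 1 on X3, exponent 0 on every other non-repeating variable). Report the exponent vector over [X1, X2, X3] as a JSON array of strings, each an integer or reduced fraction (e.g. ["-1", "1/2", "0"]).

["-1", "0", "1"]

Write exponents as rows T,Θ,I / cols X1,X2,X3:
  T: [-1  0 -1]
  Θ: [ 0 -1  0]
  I: [-1 -1 -1]
Row reduction gives pivot columns X1,X2; rank = 2
Repeat: X1,X2; free: X3
RREF:
  r0: [   1    0    1]
  r1: [   0    1    0]
  r2: [   0    0    0]
Fix exponent of X3 at 1; solve each RREF row for its pivot's exponent:
  r0: exp(X1) + (1)·1 = 0 ⇒ exp(X1) = -1
  r1: exp(X2) + (0)·1 = 0 ⇒ exp(X2) = 0
Π_1 = X1^-1 · X3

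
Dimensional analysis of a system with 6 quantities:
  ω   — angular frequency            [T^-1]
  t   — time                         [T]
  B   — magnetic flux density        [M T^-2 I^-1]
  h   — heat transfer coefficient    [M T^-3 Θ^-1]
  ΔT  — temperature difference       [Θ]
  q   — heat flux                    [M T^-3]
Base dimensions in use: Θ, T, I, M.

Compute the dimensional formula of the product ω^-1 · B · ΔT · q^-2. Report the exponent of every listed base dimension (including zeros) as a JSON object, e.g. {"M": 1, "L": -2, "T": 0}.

Write exponents as rows Θ,T,I,M / cols ω,t,B,h,ΔT,q:
  Θ: [ 0  0  0 -1  1  0]
  T: [-1  1 -2 -3  0 -3]
  I: [ 0  0 -1  0  0  0]
  M: [ 0  0  1  1  0  1]
  [Θ]: (-1)·0+(1)·0+(1)·1+(-2)·0 = 1
  [T]: (-1)·-1+(1)·-2+(1)·0+(-2)·-3 = 5
  [I]: (-1)·0+(1)·-1+(1)·0+(-2)·0 = -1
  [M]: (-1)·0+(1)·1+(1)·0+(-2)·1 = -1
⇒ Θ T^5 I^-1 M^-1

{"Θ": 1, "T": 5, "I": -1, "M": -1}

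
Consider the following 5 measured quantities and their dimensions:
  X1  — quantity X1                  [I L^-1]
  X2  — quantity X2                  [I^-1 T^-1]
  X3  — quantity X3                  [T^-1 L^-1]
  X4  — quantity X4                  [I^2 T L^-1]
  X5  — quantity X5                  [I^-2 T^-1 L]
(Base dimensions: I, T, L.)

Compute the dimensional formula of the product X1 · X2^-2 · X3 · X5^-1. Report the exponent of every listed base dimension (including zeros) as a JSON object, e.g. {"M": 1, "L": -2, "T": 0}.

Dimensional matrix (I×T×L by X1×X2×X3×X4×X5):
  I: [ 1 -1  0  2 -2]
  T: [ 0 -1 -1  1 -1]
  L: [-1  0 -1 -1  1]
  [I]: (1)·1+(-2)·-1+(1)·0+(-1)·-2 = 5
  [T]: (1)·0+(-2)·-1+(1)·-1+(-1)·-1 = 2
  [L]: (1)·-1+(-2)·0+(1)·-1+(-1)·1 = -3
⇒ I^5 T^2 L^-3

{"I": 5, "T": 2, "L": -3}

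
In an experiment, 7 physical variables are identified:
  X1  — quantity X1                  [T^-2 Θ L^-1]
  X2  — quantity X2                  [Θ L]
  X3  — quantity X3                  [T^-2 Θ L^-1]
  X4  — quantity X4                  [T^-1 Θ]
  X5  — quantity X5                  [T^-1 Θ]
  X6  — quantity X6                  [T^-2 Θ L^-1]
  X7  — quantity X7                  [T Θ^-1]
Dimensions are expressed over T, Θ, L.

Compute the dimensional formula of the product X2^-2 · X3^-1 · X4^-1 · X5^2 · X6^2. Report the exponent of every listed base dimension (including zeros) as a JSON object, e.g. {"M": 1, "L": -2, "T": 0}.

{"T": -3, "Θ": 0, "L": -3}

Dimensional matrix (T×Θ×L by X1×X2×X3×X4×X5×X6×X7):
  T: [-2  0 -2 -1 -1 -2  1]
  Θ: [ 1  1  1  1  1  1 -1]
  L: [-1  1 -1  0  0 -1  0]
  [T]: (-2)·0+(-1)·-2+(-1)·-1+(2)·-1+(2)·-2 = -3
  [Θ]: (-2)·1+(-1)·1+(-1)·1+(2)·1+(2)·1 = 0
  [L]: (-2)·1+(-1)·-1+(-1)·0+(2)·0+(2)·-1 = -3
⇒ T^-3 L^-3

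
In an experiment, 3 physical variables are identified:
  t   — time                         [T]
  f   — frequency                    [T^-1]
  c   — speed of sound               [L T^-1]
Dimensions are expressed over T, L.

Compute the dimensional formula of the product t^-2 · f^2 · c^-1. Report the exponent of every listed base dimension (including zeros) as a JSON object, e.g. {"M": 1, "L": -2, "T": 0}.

{"T": -3, "L": -1}

Exponent matrix [T,L] × [t,f,c]:
  T: [ 1 -1 -1]
  L: [ 0  0  1]
  [T]: (-2)·1+(2)·-1+(-1)·-1 = -3
  [L]: (-2)·0+(2)·0+(-1)·1 = -1
⇒ T^-3 L^-1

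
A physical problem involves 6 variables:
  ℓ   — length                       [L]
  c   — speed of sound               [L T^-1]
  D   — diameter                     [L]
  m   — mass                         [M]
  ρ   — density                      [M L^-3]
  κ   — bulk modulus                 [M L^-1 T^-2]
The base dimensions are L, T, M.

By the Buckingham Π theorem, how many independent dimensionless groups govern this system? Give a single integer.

Dimensional matrix (L×T×M by ℓ×c×D×m×ρ×κ):
  L: [ 1  1  1  0 -3 -1]
  T: [ 0 -1  0  0  0 -2]
  M: [ 0  0  0  1  1  1]
RREF → pivots at {ℓ,c,m} ⇒ r = 3
Π count = n − r = 6 − 3 = 3

3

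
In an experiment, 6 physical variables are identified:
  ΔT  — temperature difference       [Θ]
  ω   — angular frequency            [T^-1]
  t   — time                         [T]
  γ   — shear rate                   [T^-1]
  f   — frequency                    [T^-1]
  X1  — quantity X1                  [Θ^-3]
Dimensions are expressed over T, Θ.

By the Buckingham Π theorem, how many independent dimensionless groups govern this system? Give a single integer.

4

Dimensional matrix (T×Θ by ΔT×ω×t×γ×f×X1):
  T: [ 0 -1  1 -1 -1  0]
  Θ: [ 1  0  0  0  0 -3]
Row reduction gives pivot columns ΔT,ω; rank = 2
Π count = n − r = 6 − 2 = 4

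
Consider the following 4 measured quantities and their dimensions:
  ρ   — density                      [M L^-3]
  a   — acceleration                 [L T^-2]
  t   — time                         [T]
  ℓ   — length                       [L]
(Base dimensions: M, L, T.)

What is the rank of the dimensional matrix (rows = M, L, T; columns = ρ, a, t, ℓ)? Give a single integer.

Exponent matrix [M,L,T] × [ρ,a,t,ℓ]:
  M: [ 1  0  0  0]
  L: [-3  1  0  1]
  T: [ 0 -2  1  0]
Echelon form has 3 nonzero rows (pivots: ρ,a,t)

3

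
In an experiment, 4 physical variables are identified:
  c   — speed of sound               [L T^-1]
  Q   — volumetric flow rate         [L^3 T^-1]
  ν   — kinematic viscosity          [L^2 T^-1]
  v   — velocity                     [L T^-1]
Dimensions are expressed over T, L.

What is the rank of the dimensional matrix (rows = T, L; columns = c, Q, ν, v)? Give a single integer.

Exponent matrix [T,L] × [c,Q,ν,v]:
  T: [-1 -1 -1 -1]
  L: [ 1  3  2  1]
RREF → pivots at {c,Q} ⇒ r = 2

2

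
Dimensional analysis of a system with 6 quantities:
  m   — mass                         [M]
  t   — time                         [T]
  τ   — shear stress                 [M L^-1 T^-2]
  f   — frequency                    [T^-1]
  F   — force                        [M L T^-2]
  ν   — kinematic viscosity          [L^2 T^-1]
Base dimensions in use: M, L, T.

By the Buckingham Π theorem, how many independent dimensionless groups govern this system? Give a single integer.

Dimensional matrix (M×L×T by m×t×τ×f×F×ν):
  M: [ 1  0  1  0  1  0]
  L: [ 0  0 -1  0  1  2]
  T: [ 0  1 -2 -1 -2 -1]
RREF → pivots at {m,t,τ} ⇒ r = 3
6 vars − rank 3 = 3 Π groups

3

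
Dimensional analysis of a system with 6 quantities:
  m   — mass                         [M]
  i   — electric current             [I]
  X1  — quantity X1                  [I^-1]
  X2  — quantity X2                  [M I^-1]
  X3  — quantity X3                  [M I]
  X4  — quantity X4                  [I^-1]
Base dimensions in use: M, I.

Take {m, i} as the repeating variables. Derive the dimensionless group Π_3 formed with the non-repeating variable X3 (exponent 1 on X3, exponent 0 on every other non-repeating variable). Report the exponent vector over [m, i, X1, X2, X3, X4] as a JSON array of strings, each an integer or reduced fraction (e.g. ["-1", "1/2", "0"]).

Dimensional matrix (M×I by m×i×X1×X2×X3×X4):
  M: [ 1  0  0  1  1  0]
  I: [ 0  1 -1 -1  1 -1]
Echelon form has 2 nonzero rows (pivots: m,i)
Pivot set = {m,i}, free = {X1,X2,X3,X4}
RREF:
  r0: [   1    0    0    1    1    0]
  r1: [   0    1   -1   -1    1   -1]
Fix exponent of X3 at 1, X1 at 0, X2 at 0, X4 at 0; solve each RREF row for its pivot's exponent:
  r0: exp(m) + (1)·1 = 0 ⇒ exp(m) = -1
  r1: exp(i) + (1)·1 = 0 ⇒ exp(i) = -1
Π_3 = m^-1 · i^-1 · X3

["-1", "-1", "0", "0", "1", "0"]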